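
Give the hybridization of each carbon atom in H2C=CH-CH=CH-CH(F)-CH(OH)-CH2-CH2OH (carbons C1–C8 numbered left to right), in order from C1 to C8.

C1 sp2, C2 sp2, C3 sp2, C4 sp2, C5 sp3, C6 sp3, C7 sp3, C8 sp3

C1 — 3 σ bonds, plus one π bond. Steric number 3, so sp2.
C2 carries 3 σ bonds, plus one π bond, giving a steric number of 3, so it is sp2.
C3 — 3 σ bonds, plus one π bond. Steric number 3, so sp2.
C4: 3 σ bonds, plus one π bond — 3 electron domains, sp2.
C5 carries 4 σ bonds, giving a steric number of 4, so it is sp3.
C6 — 4 σ bonds. Steric number 4, so sp3.
C7: 4 σ bonds — 4 electron domains, sp3.
C8 — 4 σ bonds. Steric number 4, so sp3.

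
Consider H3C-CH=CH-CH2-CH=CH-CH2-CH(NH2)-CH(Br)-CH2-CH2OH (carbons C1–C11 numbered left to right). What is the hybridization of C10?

C10 (4 σ bonds) has steric number 4: sp3.

sp3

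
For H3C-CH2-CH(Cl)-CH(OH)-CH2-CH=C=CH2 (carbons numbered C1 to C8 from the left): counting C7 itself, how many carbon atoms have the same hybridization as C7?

C7 is sp (two π bonds).
C1: sp3
C2: sp3
C3: sp3
C4: sp3
C5: sp3
C6: sp2
C7: sp ✓
C8: sp2
1 carbon is sp.

1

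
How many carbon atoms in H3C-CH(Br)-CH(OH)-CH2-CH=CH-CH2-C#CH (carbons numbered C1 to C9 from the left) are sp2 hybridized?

2

C1: sp3
C2: sp3
C3: sp3
C4: sp3
C5: sp2 ✓
C6: sp2 ✓
C7: sp3
C8: sp
C9: sp
C5, C6 → 2 sp2 carbons.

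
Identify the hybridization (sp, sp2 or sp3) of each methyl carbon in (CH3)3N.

sp3

Each methyl carbon: 4 σ bonds — 4 electron domains, sp3.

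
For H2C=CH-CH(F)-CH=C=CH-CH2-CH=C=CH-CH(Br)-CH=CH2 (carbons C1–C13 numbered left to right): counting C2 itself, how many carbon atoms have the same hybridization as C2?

8

C2 is sp2 (one π bond).
C1: sp2 ✓
C2: sp2 ✓
C3: sp3
C4: sp2 ✓
C5: sp
C6: sp2 ✓
C7: sp3
C8: sp2 ✓
C9: sp
C10: sp2 ✓
C11: sp3
C12: sp2 ✓
C13: sp2 ✓
8 carbons are sp2.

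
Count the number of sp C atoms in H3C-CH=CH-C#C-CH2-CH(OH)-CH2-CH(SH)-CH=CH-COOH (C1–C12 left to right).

C1: sp3
C2: sp2
C3: sp2
C4: sp ✓
C5: sp ✓
C6: sp3
C7: sp3
C8: sp3
C9: sp3
C10: sp2
C11: sp2
C12: sp2
C4, C5 → 2 sp carbons.

2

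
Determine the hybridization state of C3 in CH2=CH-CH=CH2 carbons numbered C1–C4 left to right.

C3: 3 σ bonds, plus one π bond — 3 electron domains, sp2.

sp^2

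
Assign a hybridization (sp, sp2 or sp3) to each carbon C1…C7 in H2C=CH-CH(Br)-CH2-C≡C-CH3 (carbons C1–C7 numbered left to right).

C1 sp2, C2 sp2, C3 sp3, C4 sp3, C5 sp, C6 sp, C7 sp3

C1: 3 σ bonds, plus one π bond; 3 regions of electron density → sp2.
C2 (3 σ bonds, plus one π bond) has steric number 3: sp2.
C3 has 4 σ bonds: steric number 4 → sp3.
C4 carries 4 σ bonds, giving a steric number of 4, so it is sp3.
C5 — 2 σ bonds, plus two π bonds. Steric number 2, so sp.
C6 carries 2 σ bonds, plus two π bonds, giving a steric number of 2, so it is sp.
C7 has 4 σ bonds: steric number 4 → sp3.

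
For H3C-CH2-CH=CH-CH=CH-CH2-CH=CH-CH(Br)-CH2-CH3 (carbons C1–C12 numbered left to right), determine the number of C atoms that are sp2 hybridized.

C1: sp3
C2: sp3
C3: sp2 ✓
C4: sp2 ✓
C5: sp2 ✓
C6: sp2 ✓
C7: sp3
C8: sp2 ✓
C9: sp2 ✓
C10: sp3
C11: sp3
C12: sp3
C3, C4, C5, C6, C8, C9 → 6 sp2 carbons.

6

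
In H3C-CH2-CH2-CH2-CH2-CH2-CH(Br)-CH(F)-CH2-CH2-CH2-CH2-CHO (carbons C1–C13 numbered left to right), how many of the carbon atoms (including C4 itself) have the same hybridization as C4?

12

C4 is sp3 (only σ bonds).
C1: sp3 ✓
C2: sp3 ✓
C3: sp3 ✓
C4: sp3 ✓
C5: sp3 ✓
C6: sp3 ✓
C7: sp3 ✓
C8: sp3 ✓
C9: sp3 ✓
C10: sp3 ✓
C11: sp3 ✓
C12: sp3 ✓
C13: sp2
12 carbons are sp3.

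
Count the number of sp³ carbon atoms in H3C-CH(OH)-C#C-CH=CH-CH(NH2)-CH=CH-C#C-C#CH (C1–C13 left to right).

C1: sp3 ✓
C2: sp3 ✓
C3: sp
C4: sp
C5: sp2
C6: sp2
C7: sp3 ✓
C8: sp2
C9: sp2
C10: sp
C11: sp
C12: sp
C13: sp
C1, C2, C7 → 3 sp3 carbons.

3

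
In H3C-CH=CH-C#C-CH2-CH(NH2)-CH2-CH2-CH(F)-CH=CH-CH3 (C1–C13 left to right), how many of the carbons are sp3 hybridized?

7

C1: sp3 ✓
C2: sp2
C3: sp2
C4: sp
C5: sp
C6: sp3 ✓
C7: sp3 ✓
C8: sp3 ✓
C9: sp3 ✓
C10: sp3 ✓
C11: sp2
C12: sp2
C13: sp3 ✓
C1, C6, C7, C8, C9, C10, C13 → 7 sp3 carbons.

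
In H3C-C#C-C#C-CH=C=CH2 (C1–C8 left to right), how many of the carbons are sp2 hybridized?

C1: sp3
C2: sp
C3: sp
C4: sp
C5: sp
C6: sp2 ✓
C7: sp
C8: sp2 ✓
C6, C8 → 2 sp2 carbons.

2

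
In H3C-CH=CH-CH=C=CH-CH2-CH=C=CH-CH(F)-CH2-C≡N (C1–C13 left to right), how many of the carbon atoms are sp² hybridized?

6

C1: sp3
C2: sp2 ✓
C3: sp2 ✓
C4: sp2 ✓
C5: sp
C6: sp2 ✓
C7: sp3
C8: sp2 ✓
C9: sp
C10: sp2 ✓
C11: sp3
C12: sp3
C13: sp
C2, C3, C4, C6, C8, C10 → 6 sp2 carbons.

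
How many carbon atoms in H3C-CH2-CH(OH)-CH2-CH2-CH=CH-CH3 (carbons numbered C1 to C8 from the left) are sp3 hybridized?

C1: sp3 ✓
C2: sp3 ✓
C3: sp3 ✓
C4: sp3 ✓
C5: sp3 ✓
C6: sp2
C7: sp2
C8: sp3 ✓
C1, C2, C3, C4, C5, C8 → 6 sp3 carbons.

6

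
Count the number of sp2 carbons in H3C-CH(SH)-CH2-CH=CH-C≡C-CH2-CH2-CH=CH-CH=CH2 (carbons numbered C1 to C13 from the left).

6

C1: sp3
C2: sp3
C3: sp3
C4: sp2 ✓
C5: sp2 ✓
C6: sp
C7: sp
C8: sp3
C9: sp3
C10: sp2 ✓
C11: sp2 ✓
C12: sp2 ✓
C13: sp2 ✓
C4, C5, C10, C11, C12, C13 → 6 sp2 carbons.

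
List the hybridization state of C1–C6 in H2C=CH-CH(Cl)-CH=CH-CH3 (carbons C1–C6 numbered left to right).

C1: 3 σ bonds, plus one π bond; 3 regions of electron density → sp2.
C2: 3 σ bonds, plus one π bond — 3 electron domains, sp2.
C3: 4 σ bonds; 4 regions of electron density → sp3.
C4 — 3 σ bonds, plus one π bond. Steric number 3, so sp2.
C5: 3 σ bonds, plus one π bond — 3 electron domains, sp2.
C6: 4 σ bonds; 4 regions of electron density → sp3.

C1 sp2, C2 sp2, C3 sp3, C4 sp2, C5 sp2, C6 sp3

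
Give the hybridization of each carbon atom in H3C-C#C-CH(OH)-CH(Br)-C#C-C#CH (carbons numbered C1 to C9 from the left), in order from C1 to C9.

C1 sp3, C2 sp, C3 sp, C4 sp3, C5 sp3, C6 sp, C7 sp, C8 sp, C9 sp

C1 has 4 σ bonds: steric number 4 → sp3.
C2 has 2 σ bonds, plus two π bonds: steric number 2 → sp.
C3 is sp: 2 σ bonds, plus two π bonds, 2 electron-density regions.
C4: 4 σ bonds; 4 regions of electron density → sp3.
C5 is sp3: 4 σ bonds, 4 electron-density regions.
C6: 2 σ bonds, plus two π bonds; 2 regions of electron density → sp.
C7: 2 σ bonds, plus two π bonds; 2 regions of electron density → sp.
C8: 2 σ bonds, plus two π bonds — 2 electron domains, sp.
C9 is sp: 2 σ bonds, plus two π bonds, 2 electron-density regions.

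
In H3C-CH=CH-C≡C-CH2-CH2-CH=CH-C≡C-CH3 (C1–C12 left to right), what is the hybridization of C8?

C8 is sp2: 3 σ bonds, plus one π bond, 3 electron-density regions.

sp²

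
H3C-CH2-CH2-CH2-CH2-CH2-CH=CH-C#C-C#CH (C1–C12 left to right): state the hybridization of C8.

C8 is sp2: 3 σ bonds, plus one π bond, 3 electron-density regions.

sp2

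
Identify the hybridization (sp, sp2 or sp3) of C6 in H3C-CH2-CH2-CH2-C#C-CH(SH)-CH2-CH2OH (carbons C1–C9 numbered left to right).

C6 — 2 σ bonds, plus two π bonds. Steric number 2, so sp.

sp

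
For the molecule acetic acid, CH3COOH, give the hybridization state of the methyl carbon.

sp^3

The methyl carbon has 4 σ bonds: steric number 4 → sp3.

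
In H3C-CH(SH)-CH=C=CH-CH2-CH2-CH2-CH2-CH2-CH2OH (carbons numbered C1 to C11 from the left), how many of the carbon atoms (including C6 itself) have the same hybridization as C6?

8

C6 is sp3 (only σ bonds).
C1: sp3 ✓
C2: sp3 ✓
C3: sp2
C4: sp
C5: sp2
C6: sp3 ✓
C7: sp3 ✓
C8: sp3 ✓
C9: sp3 ✓
C10: sp3 ✓
C11: sp3 ✓
8 carbons are sp3.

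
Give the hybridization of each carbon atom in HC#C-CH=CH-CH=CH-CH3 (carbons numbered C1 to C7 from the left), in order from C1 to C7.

C1 sp, C2 sp, C3 sp2, C4 sp2, C5 sp2, C6 sp2, C7 sp3

C1 is sp: 2 σ bonds, plus two π bonds, 2 electron-density regions.
C2 has 2 σ bonds, plus two π bonds: steric number 2 → sp.
C3: 3 σ bonds, plus one π bond; 3 regions of electron density → sp2.
C4: 3 σ bonds, plus one π bond — 3 electron domains, sp2.
C5 is sp2: 3 σ bonds, plus one π bond, 3 electron-density regions.
C6 — 3 σ bonds, plus one π bond. Steric number 3, so sp2.
C7: 4 σ bonds; 4 regions of electron density → sp3.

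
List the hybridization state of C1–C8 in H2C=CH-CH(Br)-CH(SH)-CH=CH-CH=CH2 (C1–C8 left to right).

C1 sp2, C2 sp2, C3 sp3, C4 sp3, C5 sp2, C6 sp2, C7 sp2, C8 sp2

C1: 3 σ bonds, plus one π bond; 3 regions of electron density → sp2.
C2 — 3 σ bonds, plus one π bond. Steric number 3, so sp2.
C3 — 4 σ bonds. Steric number 4, so sp3.
C4 has 4 σ bonds: steric number 4 → sp3.
C5 is sp2: 3 σ bonds, plus one π bond, 3 electron-density regions.
C6 is sp2: 3 σ bonds, plus one π bond, 3 electron-density regions.
C7 carries 3 σ bonds, plus one π bond, giving a steric number of 3, so it is sp2.
C8 (3 σ bonds, plus one π bond) has steric number 3: sp2.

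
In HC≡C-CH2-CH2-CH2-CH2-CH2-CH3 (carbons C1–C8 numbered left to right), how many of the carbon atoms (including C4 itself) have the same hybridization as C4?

C4 is sp3 (only σ bonds).
C1: sp
C2: sp
C3: sp3 ✓
C4: sp3 ✓
C5: sp3 ✓
C6: sp3 ✓
C7: sp3 ✓
C8: sp3 ✓
6 carbons are sp3.

6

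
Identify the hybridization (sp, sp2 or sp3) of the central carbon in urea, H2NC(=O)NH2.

sp²

The central carbon: 3 σ bonds, plus one π bond — 3 electron domains, sp2.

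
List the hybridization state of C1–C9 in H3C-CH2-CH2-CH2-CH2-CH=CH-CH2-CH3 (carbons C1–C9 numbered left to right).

C1 (4 σ bonds) has steric number 4: sp3.
C2 carries 4 σ bonds, giving a steric number of 4, so it is sp3.
C3 is sp3: 4 σ bonds, 4 electron-density regions.
C4: 4 σ bonds; 4 regions of electron density → sp3.
C5 is sp3: 4 σ bonds, 4 electron-density regions.
C6 (3 σ bonds, plus one π bond) has steric number 3: sp2.
C7 carries 3 σ bonds, plus one π bond, giving a steric number of 3, so it is sp2.
C8: 4 σ bonds — 4 electron domains, sp3.
C9 (4 σ bonds) has steric number 4: sp3.

C1 sp3, C2 sp3, C3 sp3, C4 sp3, C5 sp3, C6 sp2, C7 sp2, C8 sp3, C9 sp3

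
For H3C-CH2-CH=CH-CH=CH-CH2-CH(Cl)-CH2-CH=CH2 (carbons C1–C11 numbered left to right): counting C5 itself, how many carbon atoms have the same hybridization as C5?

6

C5 is sp2 (one π bond).
C1: sp3
C2: sp3
C3: sp2 ✓
C4: sp2 ✓
C5: sp2 ✓
C6: sp2 ✓
C7: sp3
C8: sp3
C9: sp3
C10: sp2 ✓
C11: sp2 ✓
6 carbons are sp2.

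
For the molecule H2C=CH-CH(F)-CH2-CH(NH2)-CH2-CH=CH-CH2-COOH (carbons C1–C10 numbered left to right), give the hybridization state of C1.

sp^2

C1 has 3 σ bonds, plus one π bond: steric number 3 → sp2.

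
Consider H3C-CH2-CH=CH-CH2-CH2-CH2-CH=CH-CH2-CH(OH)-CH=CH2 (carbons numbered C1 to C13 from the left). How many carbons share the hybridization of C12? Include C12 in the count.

6

C12 is sp2 (one π bond).
C1: sp3
C2: sp3
C3: sp2 ✓
C4: sp2 ✓
C5: sp3
C6: sp3
C7: sp3
C8: sp2 ✓
C9: sp2 ✓
C10: sp3
C11: sp3
C12: sp2 ✓
C13: sp2 ✓
6 carbons are sp2.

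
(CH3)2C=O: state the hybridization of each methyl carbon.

Each methyl carbon carries 4 σ bonds, giving a steric number of 4, so it is sp3.

sp³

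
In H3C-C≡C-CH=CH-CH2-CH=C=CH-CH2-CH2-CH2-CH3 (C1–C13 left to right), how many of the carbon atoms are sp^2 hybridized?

4

C1: sp3
C2: sp
C3: sp
C4: sp2 ✓
C5: sp2 ✓
C6: sp3
C7: sp2 ✓
C8: sp
C9: sp2 ✓
C10: sp3
C11: sp3
C12: sp3
C13: sp3
C4, C5, C7, C9 → 4 sp2 carbons.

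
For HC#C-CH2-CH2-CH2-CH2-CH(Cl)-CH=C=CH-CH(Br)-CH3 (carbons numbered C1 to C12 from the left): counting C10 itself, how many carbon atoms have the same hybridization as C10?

C10 is sp2 (one π bond).
C1: sp
C2: sp
C3: sp3
C4: sp3
C5: sp3
C6: sp3
C7: sp3
C8: sp2 ✓
C9: sp
C10: sp2 ✓
C11: sp3
C12: sp3
2 carbons are sp2.

2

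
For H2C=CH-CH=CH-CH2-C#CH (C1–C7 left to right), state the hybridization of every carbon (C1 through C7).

C1 sp2, C2 sp2, C3 sp2, C4 sp2, C5 sp3, C6 sp, C7 sp

C1 has 3 σ bonds, plus one π bond: steric number 3 → sp2.
C2 is sp2: 3 σ bonds, plus one π bond, 3 electron-density regions.
C3: 3 σ bonds, plus one π bond — 3 electron domains, sp2.
C4: 3 σ bonds, plus one π bond; 3 regions of electron density → sp2.
C5 (4 σ bonds) has steric number 4: sp3.
C6 has 2 σ bonds, plus two π bonds: steric number 2 → sp.
C7 is sp: 2 σ bonds, plus two π bonds, 2 electron-density regions.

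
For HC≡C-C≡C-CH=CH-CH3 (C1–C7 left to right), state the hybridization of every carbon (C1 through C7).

C1 sp, C2 sp, C3 sp, C4 sp, C5 sp2, C6 sp2, C7 sp3

C1: 2 σ bonds, plus two π bonds; 2 regions of electron density → sp.
C2 carries 2 σ bonds, plus two π bonds, giving a steric number of 2, so it is sp.
C3 has 2 σ bonds, plus two π bonds: steric number 2 → sp.
C4 (2 σ bonds, plus two π bonds) has steric number 2: sp.
C5 is sp2: 3 σ bonds, plus one π bond, 3 electron-density regions.
C6 (3 σ bonds, plus one π bond) has steric number 3: sp2.
C7 — 4 σ bonds. Steric number 4, so sp3.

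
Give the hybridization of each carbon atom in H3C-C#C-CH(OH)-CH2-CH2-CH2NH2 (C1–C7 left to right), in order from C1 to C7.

C1 sp3, C2 sp, C3 sp, C4 sp3, C5 sp3, C6 sp3, C7 sp3

C1: 4 σ bonds — 4 electron domains, sp3.
C2 — 2 σ bonds, plus two π bonds. Steric number 2, so sp.
C3: 2 σ bonds, plus two π bonds; 2 regions of electron density → sp.
C4 — 4 σ bonds. Steric number 4, so sp3.
C5 (4 σ bonds) has steric number 4: sp3.
C6: 4 σ bonds — 4 electron domains, sp3.
C7: 4 σ bonds; 4 regions of electron density → sp3.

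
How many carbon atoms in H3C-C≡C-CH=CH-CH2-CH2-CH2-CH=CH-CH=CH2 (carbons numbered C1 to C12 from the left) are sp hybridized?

2

C1: sp3
C2: sp ✓
C3: sp ✓
C4: sp2
C5: sp2
C6: sp3
C7: sp3
C8: sp3
C9: sp2
C10: sp2
C11: sp2
C12: sp2
C2, C3 → 2 sp carbons.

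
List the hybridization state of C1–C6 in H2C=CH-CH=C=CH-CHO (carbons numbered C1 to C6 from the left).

C1 is sp2: 3 σ bonds, plus one π bond, 3 electron-density regions.
C2 is sp2: 3 σ bonds, plus one π bond, 3 electron-density regions.
C3: 3 σ bonds, plus one π bond — 3 electron domains, sp2.
C4 carries 2 σ bonds, plus two π bonds, giving a steric number of 2, so it is sp.
C5 (3 σ bonds, plus one π bond) has steric number 3: sp2.
C6 carries 3 σ bonds, plus one π bond, giving a steric number of 3, so it is sp2.

C1 sp2, C2 sp2, C3 sp2, C4 sp, C5 sp2, C6 sp2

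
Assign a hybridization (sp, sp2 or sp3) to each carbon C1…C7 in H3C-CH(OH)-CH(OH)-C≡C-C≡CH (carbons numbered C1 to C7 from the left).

C1 is sp3: 4 σ bonds, 4 electron-density regions.
C2 carries 4 σ bonds, giving a steric number of 4, so it is sp3.
C3: 4 σ bonds; 4 regions of electron density → sp3.
C4 — 2 σ bonds, plus two π bonds. Steric number 2, so sp.
C5 carries 2 σ bonds, plus two π bonds, giving a steric number of 2, so it is sp.
C6: 2 σ bonds, plus two π bonds; 2 regions of electron density → sp.
C7 is sp: 2 σ bonds, plus two π bonds, 2 electron-density regions.

C1 sp3, C2 sp3, C3 sp3, C4 sp, C5 sp, C6 sp, C7 sp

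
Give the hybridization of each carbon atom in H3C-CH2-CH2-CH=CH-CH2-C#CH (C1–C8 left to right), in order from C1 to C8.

C1 sp3, C2 sp3, C3 sp3, C4 sp2, C5 sp2, C6 sp3, C7 sp, C8 sp

C1: 4 σ bonds — 4 electron domains, sp3.
C2 has 4 σ bonds: steric number 4 → sp3.
C3: 4 σ bonds; 4 regions of electron density → sp3.
C4 is sp2: 3 σ bonds, plus one π bond, 3 electron-density regions.
C5 (3 σ bonds, plus one π bond) has steric number 3: sp2.
C6 carries 4 σ bonds, giving a steric number of 4, so it is sp3.
C7: 2 σ bonds, plus two π bonds — 2 electron domains, sp.
C8: 2 σ bonds, plus two π bonds; 2 regions of electron density → sp.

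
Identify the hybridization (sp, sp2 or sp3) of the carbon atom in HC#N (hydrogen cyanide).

The carbon atom carries 2 σ bonds, plus two π bonds, giving a steric number of 2, so it is sp.

sp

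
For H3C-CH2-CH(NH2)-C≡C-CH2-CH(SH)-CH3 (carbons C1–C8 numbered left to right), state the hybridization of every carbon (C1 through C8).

C1 is sp3: 4 σ bonds, 4 electron-density regions.
C2 has 4 σ bonds: steric number 4 → sp3.
C3 (4 σ bonds) has steric number 4: sp3.
C4: 2 σ bonds, plus two π bonds; 2 regions of electron density → sp.
C5 carries 2 σ bonds, plus two π bonds, giving a steric number of 2, so it is sp.
C6 — 4 σ bonds. Steric number 4, so sp3.
C7 (4 σ bonds) has steric number 4: sp3.
C8 carries 4 σ bonds, giving a steric number of 4, so it is sp3.

C1 sp3, C2 sp3, C3 sp3, C4 sp, C5 sp, C6 sp3, C7 sp3, C8 sp3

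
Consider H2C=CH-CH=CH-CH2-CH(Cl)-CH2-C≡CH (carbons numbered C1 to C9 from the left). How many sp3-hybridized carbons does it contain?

3

C1: sp2
C2: sp2
C3: sp2
C4: sp2
C5: sp3 ✓
C6: sp3 ✓
C7: sp3 ✓
C8: sp
C9: sp
C5, C6, C7 → 3 sp3 carbons.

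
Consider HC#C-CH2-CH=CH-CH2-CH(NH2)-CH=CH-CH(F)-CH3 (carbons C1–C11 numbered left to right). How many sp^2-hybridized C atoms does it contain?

4

C1: sp
C2: sp
C3: sp3
C4: sp2 ✓
C5: sp2 ✓
C6: sp3
C7: sp3
C8: sp2 ✓
C9: sp2 ✓
C10: sp3
C11: sp3
C4, C5, C8, C9 → 4 sp2 carbons.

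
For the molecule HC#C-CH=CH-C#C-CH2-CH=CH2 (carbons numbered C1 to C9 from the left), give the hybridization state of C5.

sp

C5: 2 σ bonds, plus two π bonds; 2 regions of electron density → sp.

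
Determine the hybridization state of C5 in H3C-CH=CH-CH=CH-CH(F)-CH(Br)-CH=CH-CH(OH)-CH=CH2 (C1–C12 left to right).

sp2

C5: 3 σ bonds, plus one π bond — 3 electron domains, sp2.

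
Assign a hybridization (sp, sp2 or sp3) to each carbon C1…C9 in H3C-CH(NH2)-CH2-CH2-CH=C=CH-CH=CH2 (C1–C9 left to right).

C1 sp3, C2 sp3, C3 sp3, C4 sp3, C5 sp2, C6 sp, C7 sp2, C8 sp2, C9 sp2

C1 carries 4 σ bonds, giving a steric number of 4, so it is sp3.
C2 carries 4 σ bonds, giving a steric number of 4, so it is sp3.
C3 (4 σ bonds) has steric number 4: sp3.
C4: 4 σ bonds; 4 regions of electron density → sp3.
C5 carries 3 σ bonds, plus one π bond, giving a steric number of 3, so it is sp2.
C6 — 2 σ bonds, plus two π bonds. Steric number 2, so sp.
C7 (3 σ bonds, plus one π bond) has steric number 3: sp2.
C8 (3 σ bonds, plus one π bond) has steric number 3: sp2.
C9 — 3 σ bonds, plus one π bond. Steric number 3, so sp2.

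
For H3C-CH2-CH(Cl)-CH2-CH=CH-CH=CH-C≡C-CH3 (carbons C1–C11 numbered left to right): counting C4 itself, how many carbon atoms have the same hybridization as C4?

C4 is sp3 (only σ bonds).
C1: sp3 ✓
C2: sp3 ✓
C3: sp3 ✓
C4: sp3 ✓
C5: sp2
C6: sp2
C7: sp2
C8: sp2
C9: sp
C10: sp
C11: sp3 ✓
5 carbons are sp3.

5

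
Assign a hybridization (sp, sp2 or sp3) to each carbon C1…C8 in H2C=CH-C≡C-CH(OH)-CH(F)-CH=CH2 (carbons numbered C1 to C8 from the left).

C1 carries 3 σ bonds, plus one π bond, giving a steric number of 3, so it is sp2.
C2: 3 σ bonds, plus one π bond; 3 regions of electron density → sp2.
C3 is sp: 2 σ bonds, plus two π bonds, 2 electron-density regions.
C4 — 2 σ bonds, plus two π bonds. Steric number 2, so sp.
C5 is sp3: 4 σ bonds, 4 electron-density regions.
C6 — 4 σ bonds. Steric number 4, so sp3.
C7 is sp2: 3 σ bonds, plus one π bond, 3 electron-density regions.
C8 (3 σ bonds, plus one π bond) has steric number 3: sp2.

C1 sp2, C2 sp2, C3 sp, C4 sp, C5 sp3, C6 sp3, C7 sp2, C8 sp2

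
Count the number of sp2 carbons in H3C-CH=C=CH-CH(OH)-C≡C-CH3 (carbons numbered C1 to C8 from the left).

C1: sp3
C2: sp2 ✓
C3: sp
C4: sp2 ✓
C5: sp3
C6: sp
C7: sp
C8: sp3
C2, C4 → 2 sp2 carbons.

2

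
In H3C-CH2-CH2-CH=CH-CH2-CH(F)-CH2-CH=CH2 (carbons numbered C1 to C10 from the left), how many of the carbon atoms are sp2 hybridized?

4

C1: sp3
C2: sp3
C3: sp3
C4: sp2 ✓
C5: sp2 ✓
C6: sp3
C7: sp3
C8: sp3
C9: sp2 ✓
C10: sp2 ✓
C4, C5, C9, C10 → 4 sp2 carbons.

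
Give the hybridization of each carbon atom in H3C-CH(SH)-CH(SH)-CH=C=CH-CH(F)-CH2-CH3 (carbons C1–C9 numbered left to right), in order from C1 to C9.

C1 sp3, C2 sp3, C3 sp3, C4 sp2, C5 sp, C6 sp2, C7 sp3, C8 sp3, C9 sp3

C1 — 4 σ bonds. Steric number 4, so sp3.
C2 (4 σ bonds) has steric number 4: sp3.
C3: 4 σ bonds — 4 electron domains, sp3.
C4 (3 σ bonds, plus one π bond) has steric number 3: sp2.
C5: 2 σ bonds, plus two π bonds; 2 regions of electron density → sp.
C6: 3 σ bonds, plus one π bond — 3 electron domains, sp2.
C7: 4 σ bonds; 4 regions of electron density → sp3.
C8: 4 σ bonds — 4 electron domains, sp3.
C9 has 4 σ bonds: steric number 4 → sp3.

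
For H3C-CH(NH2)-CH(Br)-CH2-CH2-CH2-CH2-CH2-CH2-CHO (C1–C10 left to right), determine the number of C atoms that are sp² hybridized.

1

C1: sp3
C2: sp3
C3: sp3
C4: sp3
C5: sp3
C6: sp3
C7: sp3
C8: sp3
C9: sp3
C10: sp2 ✓
C10 → 1 sp2 carbon.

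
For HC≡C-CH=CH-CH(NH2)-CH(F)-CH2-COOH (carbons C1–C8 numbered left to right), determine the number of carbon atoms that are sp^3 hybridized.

3

C1: sp
C2: sp
C3: sp2
C4: sp2
C5: sp3 ✓
C6: sp3 ✓
C7: sp3 ✓
C8: sp2
C5, C6, C7 → 3 sp3 carbons.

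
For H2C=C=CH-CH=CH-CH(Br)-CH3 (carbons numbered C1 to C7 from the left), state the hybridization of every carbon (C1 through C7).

C1 sp2, C2 sp, C3 sp2, C4 sp2, C5 sp2, C6 sp3, C7 sp3

C1 is sp2: 3 σ bonds, plus one π bond, 3 electron-density regions.
C2 has 2 σ bonds, plus two π bonds: steric number 2 → sp.
C3: 3 σ bonds, plus one π bond — 3 electron domains, sp2.
C4: 3 σ bonds, plus one π bond; 3 regions of electron density → sp2.
C5: 3 σ bonds, plus one π bond — 3 electron domains, sp2.
C6: 4 σ bonds — 4 electron domains, sp3.
C7 is sp3: 4 σ bonds, 4 electron-density regions.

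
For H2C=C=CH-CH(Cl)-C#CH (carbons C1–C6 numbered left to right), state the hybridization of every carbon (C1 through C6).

C1 — 3 σ bonds, plus one π bond. Steric number 3, so sp2.
C2 — 2 σ bonds, plus two π bonds. Steric number 2, so sp.
C3 carries 3 σ bonds, plus one π bond, giving a steric number of 3, so it is sp2.
C4 (4 σ bonds) has steric number 4: sp3.
C5 carries 2 σ bonds, plus two π bonds, giving a steric number of 2, so it is sp.
C6 has 2 σ bonds, plus two π bonds: steric number 2 → sp.

C1 sp2, C2 sp, C3 sp2, C4 sp3, C5 sp, C6 sp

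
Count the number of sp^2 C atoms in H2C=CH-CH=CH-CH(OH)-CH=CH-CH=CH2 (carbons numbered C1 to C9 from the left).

C1: sp2 ✓
C2: sp2 ✓
C3: sp2 ✓
C4: sp2 ✓
C5: sp3
C6: sp2 ✓
C7: sp2 ✓
C8: sp2 ✓
C9: sp2 ✓
C1, C2, C3, C4, C6, C7, C8, C9 → 8 sp2 carbons.

8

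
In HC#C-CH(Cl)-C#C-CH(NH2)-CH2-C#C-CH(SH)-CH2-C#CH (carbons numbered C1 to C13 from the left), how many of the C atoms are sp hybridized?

C1: sp ✓
C2: sp ✓
C3: sp3
C4: sp ✓
C5: sp ✓
C6: sp3
C7: sp3
C8: sp ✓
C9: sp ✓
C10: sp3
C11: sp3
C12: sp ✓
C13: sp ✓
C1, C2, C4, C5, C8, C9, C12, C13 → 8 sp carbons.

8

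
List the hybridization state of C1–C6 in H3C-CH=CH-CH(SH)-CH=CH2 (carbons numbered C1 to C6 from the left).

C1 carries 4 σ bonds, giving a steric number of 4, so it is sp3.
C2: 3 σ bonds, plus one π bond; 3 regions of electron density → sp2.
C3 has 3 σ bonds, plus one π bond: steric number 3 → sp2.
C4 is sp3: 4 σ bonds, 4 electron-density regions.
C5 (3 σ bonds, plus one π bond) has steric number 3: sp2.
C6 carries 3 σ bonds, plus one π bond, giving a steric number of 3, so it is sp2.

C1 sp3, C2 sp2, C3 sp2, C4 sp3, C5 sp2, C6 sp2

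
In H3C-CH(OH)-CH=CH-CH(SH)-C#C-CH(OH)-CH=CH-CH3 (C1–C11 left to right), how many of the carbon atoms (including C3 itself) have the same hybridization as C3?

4

C3 is sp2 (one π bond).
C1: sp3
C2: sp3
C3: sp2 ✓
C4: sp2 ✓
C5: sp3
C6: sp
C7: sp
C8: sp3
C9: sp2 ✓
C10: sp2 ✓
C11: sp3
4 carbons are sp2.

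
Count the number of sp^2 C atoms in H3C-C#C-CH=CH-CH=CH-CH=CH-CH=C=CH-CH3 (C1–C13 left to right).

C1: sp3
C2: sp
C3: sp
C4: sp2 ✓
C5: sp2 ✓
C6: sp2 ✓
C7: sp2 ✓
C8: sp2 ✓
C9: sp2 ✓
C10: sp2 ✓
C11: sp
C12: sp2 ✓
C13: sp3
C4, C5, C6, C7, C8, C9, C10, C12 → 8 sp2 carbons.

8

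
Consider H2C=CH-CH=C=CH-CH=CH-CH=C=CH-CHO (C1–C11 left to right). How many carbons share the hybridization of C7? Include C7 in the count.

C7 is sp2 (one π bond).
C1: sp2 ✓
C2: sp2 ✓
C3: sp2 ✓
C4: sp
C5: sp2 ✓
C6: sp2 ✓
C7: sp2 ✓
C8: sp2 ✓
C9: sp
C10: sp2 ✓
C11: sp2 ✓
9 carbons are sp2.

9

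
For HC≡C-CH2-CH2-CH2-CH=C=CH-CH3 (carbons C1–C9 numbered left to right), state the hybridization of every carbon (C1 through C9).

C1: 2 σ bonds, plus two π bonds — 2 electron domains, sp.
C2 — 2 σ bonds, plus two π bonds. Steric number 2, so sp.
C3 is sp3: 4 σ bonds, 4 electron-density regions.
C4: 4 σ bonds; 4 regions of electron density → sp3.
C5: 4 σ bonds; 4 regions of electron density → sp3.
C6 (3 σ bonds, plus one π bond) has steric number 3: sp2.
C7: 2 σ bonds, plus two π bonds — 2 electron domains, sp.
C8 — 3 σ bonds, plus one π bond. Steric number 3, so sp2.
C9 is sp3: 4 σ bonds, 4 electron-density regions.

C1 sp, C2 sp, C3 sp3, C4 sp3, C5 sp3, C6 sp2, C7 sp, C8 sp2, C9 sp3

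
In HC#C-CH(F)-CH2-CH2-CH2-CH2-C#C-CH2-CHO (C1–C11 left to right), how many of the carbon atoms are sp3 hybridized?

6

C1: sp
C2: sp
C3: sp3 ✓
C4: sp3 ✓
C5: sp3 ✓
C6: sp3 ✓
C7: sp3 ✓
C8: sp
C9: sp
C10: sp3 ✓
C11: sp2
C3, C4, C5, C6, C7, C10 → 6 sp3 carbons.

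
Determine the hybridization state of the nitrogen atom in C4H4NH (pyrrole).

sp²

N has three σ bonds; its lone pair occupies the p orbital and is part of the aromatic π system, so N is sp2 (not the sp3 a naive steric count of 4 would give).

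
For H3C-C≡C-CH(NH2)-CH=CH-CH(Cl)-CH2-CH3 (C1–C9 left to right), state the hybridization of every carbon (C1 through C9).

C1 sp3, C2 sp, C3 sp, C4 sp3, C5 sp2, C6 sp2, C7 sp3, C8 sp3, C9 sp3

C1 is sp3: 4 σ bonds, 4 electron-density regions.
C2: 2 σ bonds, plus two π bonds; 2 regions of electron density → sp.
C3 (2 σ bonds, plus two π bonds) has steric number 2: sp.
C4 — 4 σ bonds. Steric number 4, so sp3.
C5: 3 σ bonds, plus one π bond; 3 regions of electron density → sp2.
C6 has 3 σ bonds, plus one π bond: steric number 3 → sp2.
C7 is sp3: 4 σ bonds, 4 electron-density regions.
C8 — 4 σ bonds. Steric number 4, so sp3.
C9: 4 σ bonds; 4 regions of electron density → sp3.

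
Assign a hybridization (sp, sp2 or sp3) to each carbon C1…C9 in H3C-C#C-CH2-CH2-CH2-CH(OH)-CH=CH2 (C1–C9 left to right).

C1 sp3, C2 sp, C3 sp, C4 sp3, C5 sp3, C6 sp3, C7 sp3, C8 sp2, C9 sp2

C1 is sp3: 4 σ bonds, 4 electron-density regions.
C2: 2 σ bonds, plus two π bonds — 2 electron domains, sp.
C3 has 2 σ bonds, plus two π bonds: steric number 2 → sp.
C4 (4 σ bonds) has steric number 4: sp3.
C5 is sp3: 4 σ bonds, 4 electron-density regions.
C6 — 4 σ bonds. Steric number 4, so sp3.
C7: 4 σ bonds; 4 regions of electron density → sp3.
C8 has 3 σ bonds, plus one π bond: steric number 3 → sp2.
C9 — 3 σ bonds, plus one π bond. Steric number 3, so sp2.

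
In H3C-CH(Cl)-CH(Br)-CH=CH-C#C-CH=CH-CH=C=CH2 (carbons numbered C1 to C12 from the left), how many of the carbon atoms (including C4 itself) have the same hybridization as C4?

C4 is sp2 (one π bond).
C1: sp3
C2: sp3
C3: sp3
C4: sp2 ✓
C5: sp2 ✓
C6: sp
C7: sp
C8: sp2 ✓
C9: sp2 ✓
C10: sp2 ✓
C11: sp
C12: sp2 ✓
6 carbons are sp2.

6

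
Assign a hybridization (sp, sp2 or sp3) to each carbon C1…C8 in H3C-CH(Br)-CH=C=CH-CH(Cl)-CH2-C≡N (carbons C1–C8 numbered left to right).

C1 sp3, C2 sp3, C3 sp2, C4 sp, C5 sp2, C6 sp3, C7 sp3, C8 sp

C1: 4 σ bonds — 4 electron domains, sp3.
C2 — 4 σ bonds. Steric number 4, so sp3.
C3 (3 σ bonds, plus one π bond) has steric number 3: sp2.
C4 — 2 σ bonds, plus two π bonds. Steric number 2, so sp.
C5 has 3 σ bonds, plus one π bond: steric number 3 → sp2.
C6 — 4 σ bonds. Steric number 4, so sp3.
C7 carries 4 σ bonds, giving a steric number of 4, so it is sp3.
C8: 2 σ bonds, plus two π bonds — 2 electron domains, sp.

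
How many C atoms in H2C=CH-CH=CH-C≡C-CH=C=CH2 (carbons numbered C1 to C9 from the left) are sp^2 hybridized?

C1: sp2 ✓
C2: sp2 ✓
C3: sp2 ✓
C4: sp2 ✓
C5: sp
C6: sp
C7: sp2 ✓
C8: sp
C9: sp2 ✓
C1, C2, C3, C4, C7, C9 → 6 sp2 carbons.

6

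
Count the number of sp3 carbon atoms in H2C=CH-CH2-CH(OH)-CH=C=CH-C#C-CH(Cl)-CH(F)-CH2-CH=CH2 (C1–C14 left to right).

5

C1: sp2
C2: sp2
C3: sp3 ✓
C4: sp3 ✓
C5: sp2
C6: sp
C7: sp2
C8: sp
C9: sp
C10: sp3 ✓
C11: sp3 ✓
C12: sp3 ✓
C13: sp2
C14: sp2
C3, C4, C10, C11, C12 → 5 sp3 carbons.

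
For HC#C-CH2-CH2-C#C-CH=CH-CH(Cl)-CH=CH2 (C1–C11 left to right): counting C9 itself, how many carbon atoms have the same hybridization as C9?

C9 is sp3 (only σ bonds).
C1: sp
C2: sp
C3: sp3 ✓
C4: sp3 ✓
C5: sp
C6: sp
C7: sp2
C8: sp2
C9: sp3 ✓
C10: sp2
C11: sp2
3 carbons are sp3.

3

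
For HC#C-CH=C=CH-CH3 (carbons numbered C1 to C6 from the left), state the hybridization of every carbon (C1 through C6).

C1 sp, C2 sp, C3 sp2, C4 sp, C5 sp2, C6 sp3

C1 is sp: 2 σ bonds, plus two π bonds, 2 electron-density regions.
C2 carries 2 σ bonds, plus two π bonds, giving a steric number of 2, so it is sp.
C3: 3 σ bonds, plus one π bond — 3 electron domains, sp2.
C4 — 2 σ bonds, plus two π bonds. Steric number 2, so sp.
C5 has 3 σ bonds, plus one π bond: steric number 3 → sp2.
C6 is sp3: 4 σ bonds, 4 electron-density regions.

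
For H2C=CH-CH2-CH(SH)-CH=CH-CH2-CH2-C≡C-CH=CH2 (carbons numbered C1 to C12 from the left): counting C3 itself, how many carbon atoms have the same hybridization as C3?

C3 is sp3 (only σ bonds).
C1: sp2
C2: sp2
C3: sp3 ✓
C4: sp3 ✓
C5: sp2
C6: sp2
C7: sp3 ✓
C8: sp3 ✓
C9: sp
C10: sp
C11: sp2
C12: sp2
4 carbons are sp3.

4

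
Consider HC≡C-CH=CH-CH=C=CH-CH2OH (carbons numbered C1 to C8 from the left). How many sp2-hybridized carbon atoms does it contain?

C1: sp
C2: sp
C3: sp2 ✓
C4: sp2 ✓
C5: sp2 ✓
C6: sp
C7: sp2 ✓
C8: sp3
C3, C4, C5, C7 → 4 sp2 carbons.

4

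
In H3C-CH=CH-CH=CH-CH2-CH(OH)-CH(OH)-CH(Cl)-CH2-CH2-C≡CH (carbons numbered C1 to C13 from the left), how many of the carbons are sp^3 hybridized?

7

C1: sp3 ✓
C2: sp2
C3: sp2
C4: sp2
C5: sp2
C6: sp3 ✓
C7: sp3 ✓
C8: sp3 ✓
C9: sp3 ✓
C10: sp3 ✓
C11: sp3 ✓
C12: sp
C13: sp
C1, C6, C7, C8, C9, C10, C11 → 7 sp3 carbons.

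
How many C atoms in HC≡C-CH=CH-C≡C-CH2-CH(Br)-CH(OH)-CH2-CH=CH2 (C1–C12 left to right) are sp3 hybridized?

C1: sp
C2: sp
C3: sp2
C4: sp2
C5: sp
C6: sp
C7: sp3 ✓
C8: sp3 ✓
C9: sp3 ✓
C10: sp3 ✓
C11: sp2
C12: sp2
C7, C8, C9, C10 → 4 sp3 carbons.

4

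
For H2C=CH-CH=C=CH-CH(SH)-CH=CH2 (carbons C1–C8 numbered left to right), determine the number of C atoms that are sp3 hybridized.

1

C1: sp2
C2: sp2
C3: sp2
C4: sp
C5: sp2
C6: sp3 ✓
C7: sp2
C8: sp2
C6 → 1 sp3 carbon.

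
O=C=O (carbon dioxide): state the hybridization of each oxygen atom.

sp2

One σ bond + two lone pairs = steric number 3 → sp2.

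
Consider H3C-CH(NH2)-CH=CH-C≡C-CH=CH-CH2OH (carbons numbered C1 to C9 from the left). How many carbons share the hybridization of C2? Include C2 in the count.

C2 is sp3 (only σ bonds).
C1: sp3 ✓
C2: sp3 ✓
C3: sp2
C4: sp2
C5: sp
C6: sp
C7: sp2
C8: sp2
C9: sp3 ✓
3 carbons are sp3.

3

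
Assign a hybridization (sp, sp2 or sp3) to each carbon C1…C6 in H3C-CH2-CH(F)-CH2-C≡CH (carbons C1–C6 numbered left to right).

C1 sp3, C2 sp3, C3 sp3, C4 sp3, C5 sp, C6 sp

C1 carries 4 σ bonds, giving a steric number of 4, so it is sp3.
C2: 4 σ bonds; 4 regions of electron density → sp3.
C3 is sp3: 4 σ bonds, 4 electron-density regions.
C4: 4 σ bonds — 4 electron domains, sp3.
C5 (2 σ bonds, plus two π bonds) has steric number 2: sp.
C6: 2 σ bonds, plus two π bonds; 2 regions of electron density → sp.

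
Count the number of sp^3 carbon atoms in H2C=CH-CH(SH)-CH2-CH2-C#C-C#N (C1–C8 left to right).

3

C1: sp2
C2: sp2
C3: sp3 ✓
C4: sp3 ✓
C5: sp3 ✓
C6: sp
C7: sp
C8: sp
C3, C4, C5 → 3 sp3 carbons.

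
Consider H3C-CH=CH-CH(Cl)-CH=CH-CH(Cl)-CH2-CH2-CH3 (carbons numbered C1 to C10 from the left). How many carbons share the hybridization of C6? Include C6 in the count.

C6 is sp2 (one π bond).
C1: sp3
C2: sp2 ✓
C3: sp2 ✓
C4: sp3
C5: sp2 ✓
C6: sp2 ✓
C7: sp3
C8: sp3
C9: sp3
C10: sp3
4 carbons are sp2.

4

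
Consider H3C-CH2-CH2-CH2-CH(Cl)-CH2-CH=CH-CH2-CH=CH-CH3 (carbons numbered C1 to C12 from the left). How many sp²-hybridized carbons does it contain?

C1: sp3
C2: sp3
C3: sp3
C4: sp3
C5: sp3
C6: sp3
C7: sp2 ✓
C8: sp2 ✓
C9: sp3
C10: sp2 ✓
C11: sp2 ✓
C12: sp3
C7, C8, C10, C11 → 4 sp2 carbons.

4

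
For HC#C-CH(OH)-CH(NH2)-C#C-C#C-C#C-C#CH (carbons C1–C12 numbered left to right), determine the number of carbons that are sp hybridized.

10

C1: sp ✓
C2: sp ✓
C3: sp3
C4: sp3
C5: sp ✓
C6: sp ✓
C7: sp ✓
C8: sp ✓
C9: sp ✓
C10: sp ✓
C11: sp ✓
C12: sp ✓
C1, C2, C5, C6, C7, C8, C9, C10, C11, C12 → 10 sp carbons.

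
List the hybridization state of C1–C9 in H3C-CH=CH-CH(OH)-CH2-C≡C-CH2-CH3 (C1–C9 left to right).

C1 sp3, C2 sp2, C3 sp2, C4 sp3, C5 sp3, C6 sp, C7 sp, C8 sp3, C9 sp3

C1: 4 σ bonds; 4 regions of electron density → sp3.
C2 is sp2: 3 σ bonds, plus one π bond, 3 electron-density regions.
C3 carries 3 σ bonds, plus one π bond, giving a steric number of 3, so it is sp2.
C4 is sp3: 4 σ bonds, 4 electron-density regions.
C5 (4 σ bonds) has steric number 4: sp3.
C6 is sp: 2 σ bonds, plus two π bonds, 2 electron-density regions.
C7: 2 σ bonds, plus two π bonds; 2 regions of electron density → sp.
C8 has 4 σ bonds: steric number 4 → sp3.
C9: 4 σ bonds — 4 electron domains, sp3.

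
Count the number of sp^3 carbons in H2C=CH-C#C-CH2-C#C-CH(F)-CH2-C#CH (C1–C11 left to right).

C1: sp2
C2: sp2
C3: sp
C4: sp
C5: sp3 ✓
C6: sp
C7: sp
C8: sp3 ✓
C9: sp3 ✓
C10: sp
C11: sp
C5, C8, C9 → 3 sp3 carbons.

3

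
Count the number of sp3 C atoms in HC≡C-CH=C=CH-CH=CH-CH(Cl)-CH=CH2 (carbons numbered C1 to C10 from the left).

1

C1: sp
C2: sp
C3: sp2
C4: sp
C5: sp2
C6: sp2
C7: sp2
C8: sp3 ✓
C9: sp2
C10: sp2
C8 → 1 sp3 carbon.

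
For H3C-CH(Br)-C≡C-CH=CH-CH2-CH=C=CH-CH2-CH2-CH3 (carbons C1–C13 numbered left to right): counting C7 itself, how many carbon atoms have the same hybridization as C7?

6

C7 is sp3 (only σ bonds).
C1: sp3 ✓
C2: sp3 ✓
C3: sp
C4: sp
C5: sp2
C6: sp2
C7: sp3 ✓
C8: sp2
C9: sp
C10: sp2
C11: sp3 ✓
C12: sp3 ✓
C13: sp3 ✓
6 carbons are sp3.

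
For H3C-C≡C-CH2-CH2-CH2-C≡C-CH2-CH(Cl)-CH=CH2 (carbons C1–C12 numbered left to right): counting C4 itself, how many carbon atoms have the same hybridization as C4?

6

C4 is sp3 (only σ bonds).
C1: sp3 ✓
C2: sp
C3: sp
C4: sp3 ✓
C5: sp3 ✓
C6: sp3 ✓
C7: sp
C8: sp
C9: sp3 ✓
C10: sp3 ✓
C11: sp2
C12: sp2
6 carbons are sp3.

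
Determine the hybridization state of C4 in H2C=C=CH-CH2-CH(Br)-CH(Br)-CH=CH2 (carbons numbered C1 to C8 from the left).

C4 has 4 σ bonds: steric number 4 → sp3.

sp3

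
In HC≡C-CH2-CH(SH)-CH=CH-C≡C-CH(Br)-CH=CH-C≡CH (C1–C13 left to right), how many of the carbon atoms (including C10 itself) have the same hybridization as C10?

4

C10 is sp2 (one π bond).
C1: sp
C2: sp
C3: sp3
C4: sp3
C5: sp2 ✓
C6: sp2 ✓
C7: sp
C8: sp
C9: sp3
C10: sp2 ✓
C11: sp2 ✓
C12: sp
C13: sp
4 carbons are sp2.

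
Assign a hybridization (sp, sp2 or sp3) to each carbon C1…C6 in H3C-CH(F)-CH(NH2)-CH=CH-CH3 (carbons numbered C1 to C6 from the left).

C1 (4 σ bonds) has steric number 4: sp3.
C2 (4 σ bonds) has steric number 4: sp3.
C3 carries 4 σ bonds, giving a steric number of 4, so it is sp3.
C4 is sp2: 3 σ bonds, plus one π bond, 3 electron-density regions.
C5 carries 3 σ bonds, plus one π bond, giving a steric number of 3, so it is sp2.
C6: 4 σ bonds — 4 electron domains, sp3.

C1 sp3, C2 sp3, C3 sp3, C4 sp2, C5 sp2, C6 sp3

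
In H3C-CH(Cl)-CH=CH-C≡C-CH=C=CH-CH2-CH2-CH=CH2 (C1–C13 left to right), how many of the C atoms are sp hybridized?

C1: sp3
C2: sp3
C3: sp2
C4: sp2
C5: sp ✓
C6: sp ✓
C7: sp2
C8: sp ✓
C9: sp2
C10: sp3
C11: sp3
C12: sp2
C13: sp2
C5, C6, C8 → 3 sp carbons.

3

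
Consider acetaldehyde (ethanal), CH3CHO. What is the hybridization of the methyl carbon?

The methyl carbon has 4 σ bonds: steric number 4 → sp3.

sp^3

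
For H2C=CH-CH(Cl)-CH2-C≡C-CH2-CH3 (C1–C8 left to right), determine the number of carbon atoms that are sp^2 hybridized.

C1: sp2 ✓
C2: sp2 ✓
C3: sp3
C4: sp3
C5: sp
C6: sp
C7: sp3
C8: sp3
C1, C2 → 2 sp2 carbons.

2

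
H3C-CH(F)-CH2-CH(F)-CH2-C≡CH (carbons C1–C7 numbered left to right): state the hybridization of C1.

C1 — 4 σ bonds. Steric number 4, so sp3.

sp^3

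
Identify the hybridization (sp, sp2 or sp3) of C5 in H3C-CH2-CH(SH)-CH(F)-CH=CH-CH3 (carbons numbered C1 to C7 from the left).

C5: 3 σ bonds, plus one π bond; 3 regions of electron density → sp2.

sp^2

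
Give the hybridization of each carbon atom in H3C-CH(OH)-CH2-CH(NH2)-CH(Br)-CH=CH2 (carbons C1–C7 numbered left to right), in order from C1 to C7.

C1 sp3, C2 sp3, C3 sp3, C4 sp3, C5 sp3, C6 sp2, C7 sp2

C1 — 4 σ bonds. Steric number 4, so sp3.
C2 (4 σ bonds) has steric number 4: sp3.
C3 (4 σ bonds) has steric number 4: sp3.
C4 has 4 σ bonds: steric number 4 → sp3.
C5: 4 σ bonds; 4 regions of electron density → sp3.
C6 — 3 σ bonds, plus one π bond. Steric number 3, so sp2.
C7 (3 σ bonds, plus one π bond) has steric number 3: sp2.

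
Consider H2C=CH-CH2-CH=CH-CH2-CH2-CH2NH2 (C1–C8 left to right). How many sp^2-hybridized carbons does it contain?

C1: sp2 ✓
C2: sp2 ✓
C3: sp3
C4: sp2 ✓
C5: sp2 ✓
C6: sp3
C7: sp3
C8: sp3
C1, C2, C4, C5 → 4 sp2 carbons.

4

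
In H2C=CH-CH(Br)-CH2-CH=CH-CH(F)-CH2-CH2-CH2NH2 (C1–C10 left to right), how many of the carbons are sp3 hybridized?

6

C1: sp2
C2: sp2
C3: sp3 ✓
C4: sp3 ✓
C5: sp2
C6: sp2
C7: sp3 ✓
C8: sp3 ✓
C9: sp3 ✓
C10: sp3 ✓
C3, C4, C7, C8, C9, C10 → 6 sp3 carbons.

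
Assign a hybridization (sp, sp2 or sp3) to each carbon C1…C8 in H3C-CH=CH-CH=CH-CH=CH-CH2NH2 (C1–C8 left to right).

C1 — 4 σ bonds. Steric number 4, so sp3.
C2 is sp2: 3 σ bonds, plus one π bond, 3 electron-density regions.
C3 has 3 σ bonds, plus one π bond: steric number 3 → sp2.
C4: 3 σ bonds, plus one π bond; 3 regions of electron density → sp2.
C5: 3 σ bonds, plus one π bond — 3 electron domains, sp2.
C6 has 3 σ bonds, plus one π bond: steric number 3 → sp2.
C7 carries 3 σ bonds, plus one π bond, giving a steric number of 3, so it is sp2.
C8: 4 σ bonds; 4 regions of electron density → sp3.

C1 sp3, C2 sp2, C3 sp2, C4 sp2, C5 sp2, C6 sp2, C7 sp2, C8 sp3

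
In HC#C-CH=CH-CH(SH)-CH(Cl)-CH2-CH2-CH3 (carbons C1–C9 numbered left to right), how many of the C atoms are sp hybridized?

C1: sp ✓
C2: sp ✓
C3: sp2
C4: sp2
C5: sp3
C6: sp3
C7: sp3
C8: sp3
C9: sp3
C1, C2 → 2 sp carbons.

2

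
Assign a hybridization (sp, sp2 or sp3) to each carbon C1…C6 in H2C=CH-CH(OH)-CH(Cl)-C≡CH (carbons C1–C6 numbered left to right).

C1 sp2, C2 sp2, C3 sp3, C4 sp3, C5 sp, C6 sp

C1 has 3 σ bonds, plus one π bond: steric number 3 → sp2.
C2 (3 σ bonds, plus one π bond) has steric number 3: sp2.
C3 is sp3: 4 σ bonds, 4 electron-density regions.
C4: 4 σ bonds; 4 regions of electron density → sp3.
C5 carries 2 σ bonds, plus two π bonds, giving a steric number of 2, so it is sp.
C6 is sp: 2 σ bonds, plus two π bonds, 2 electron-density regions.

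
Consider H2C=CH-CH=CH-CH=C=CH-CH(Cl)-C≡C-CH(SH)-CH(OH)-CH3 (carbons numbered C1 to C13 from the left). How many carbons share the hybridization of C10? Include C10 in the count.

C10 is sp (two π bonds).
C1: sp2
C2: sp2
C3: sp2
C4: sp2
C5: sp2
C6: sp ✓
C7: sp2
C8: sp3
C9: sp ✓
C10: sp ✓
C11: sp3
C12: sp3
C13: sp3
3 carbons are sp.

3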